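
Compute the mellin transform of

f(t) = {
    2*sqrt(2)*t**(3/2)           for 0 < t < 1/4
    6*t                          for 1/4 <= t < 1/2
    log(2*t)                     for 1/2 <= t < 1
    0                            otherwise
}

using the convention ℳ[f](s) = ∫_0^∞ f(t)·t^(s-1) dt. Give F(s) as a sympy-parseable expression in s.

(-2*2**(2*s)*(s + 1)*(2*s + 3) + 6*2**s*s**2*(2*s + 3) + 2*2**s*(s + 1)*(2*s + 3) + 4**s*s*(s + 1)*(2*s + 3)*log(4) + sqrt(2)*s**2*(s + 1) - 3*s**2*(2*s + 3))/(2*2**(2*s)*s**2*(s + 1)*(2*s + 3))
  Re(s) > -3/2

remove the common scale on t first: t**(3/2) on [0, 1/2); 3*t on [1/2, 1); log(t) on [1, 2)
f breaks at 1/4, 1/2 into 3 integrals to sum
the [0, 1/4) slice contributes ∫ 2*sqrt(2)*t**(3/2)·t^(s-1) dt
over [1/4, 1/2), the kernel integral of 6*t enters the sum
∫ over [1/2, 1) of log(2*t)·t^(s-1) joins the sum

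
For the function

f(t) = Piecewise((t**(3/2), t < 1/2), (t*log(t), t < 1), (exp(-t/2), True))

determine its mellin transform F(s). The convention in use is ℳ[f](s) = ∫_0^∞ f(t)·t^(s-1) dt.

(2*2**(2*s)*(2*s + 3)*(s**2 + 2*s + 1)*uppergamma(s, 1/2) - 2*2**s*(2*s + 3) + s*(2*s + 3)*log(2) + 2*s + (2*s + 3)*log(2) + sqrt(2)*(s**2 + 2*s + 1) + 3)/(2*2**s*(2*s + 3)*(s**2 + 2*s + 1))
  Re(s) > -3/2

along the cuts 1/2, 1, ℳ[f](s) splits into 3 integrals
on [0, 1/2) integrate f = t**(3/2) against the kernel
∫ over [1/2, 1) of t*log(t)·t^(s-1) joins the sum
for t in [1, ∞): the term is ∫ exp(-t/2)·t^(s-1)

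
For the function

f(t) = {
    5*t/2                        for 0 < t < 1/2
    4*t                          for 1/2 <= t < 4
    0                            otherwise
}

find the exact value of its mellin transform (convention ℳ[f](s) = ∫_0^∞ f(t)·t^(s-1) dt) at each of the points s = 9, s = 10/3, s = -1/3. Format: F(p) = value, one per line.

F(9) = 8589934589/20480
F(10/3) = 15123*2**(2/3)/64
F(-1/3) = 87*2**(1/3)/8

slice at 1/2, transform all 2 pieces, and sum them
[0, 1/2) adds the kernel integral of 5*t/2
for t in [1/2, 4): the term is ∫ 4*t·t^(s-1)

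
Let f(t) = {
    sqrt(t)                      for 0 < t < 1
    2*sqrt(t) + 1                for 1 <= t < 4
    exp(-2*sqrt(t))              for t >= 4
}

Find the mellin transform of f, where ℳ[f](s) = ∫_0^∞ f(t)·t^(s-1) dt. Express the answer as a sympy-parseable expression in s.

(-16**s + 10*2**(6*s)*s - 4*2**(4*s)*s + 2*2**(2*s)*s*(2*s + 1)*uppergamma(2*s, 4) + 64**s)/(16**s*s*(2*s + 1))
  Re(s) > -1/2

strip the power substitution: t on [0, 1); 2*t + 1 on [1, 2); exp(-2*t) on [2, ∞)
decompose at 1, 4; ℳ[f](s) sums the 3 pieces' integrals
on [0, 1) integrate f = sqrt(t) against the kernel
segment 1 to 4 holds (2*sqrt(t) + 1); add its integral
segment [4, ∞) carries exp(-2*sqrt(t)); integrate it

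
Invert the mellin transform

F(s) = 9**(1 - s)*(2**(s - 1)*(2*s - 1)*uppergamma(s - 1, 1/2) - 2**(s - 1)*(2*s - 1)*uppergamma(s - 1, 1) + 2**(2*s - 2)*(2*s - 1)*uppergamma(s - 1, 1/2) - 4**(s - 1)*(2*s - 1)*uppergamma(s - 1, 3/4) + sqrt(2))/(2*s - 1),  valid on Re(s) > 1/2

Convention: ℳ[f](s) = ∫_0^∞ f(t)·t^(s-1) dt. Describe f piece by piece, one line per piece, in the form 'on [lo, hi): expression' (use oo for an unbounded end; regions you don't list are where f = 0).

peel off the shared t-power: 3*sqrt(2)*sqrt(t)/2 on [0, 1/9); exp(-9*t/2) on [1/9, 2/9); exp(-9*t/4) on [2/9, 1/3)
reversing the common scale on t: sqrt(3)*sqrt(t) on [0, 1/6); exp(-3*t) on [1/6, 1/3); exp(-3*t/2) on [1/3, 1/2)
back out the common scale on t: sqrt(t) on [0, 1/2); exp(-t) on [1/2, 1); exp(-t/2) on [1, 3/2)
slice at 1/9, 2/9, transform all 3 pieces, and sum them
for t in [0, 1/9): the term is ∫ 3*sqrt(2)/(2*sqrt(t))·t^(s-1)
∫ exp(-9*t/2)/t·t^(s-1) over [1/9, 2/9)
segment 2/9 to 1/3 holds exp(-9*t/4)/t; add its integral

on [0, 1/9): 3*sqrt(2)/(2*sqrt(t))
on [1/9, 2/9): exp(-9*t/2)/t
on [2/9, 1/3): exp(-9*t/4)/t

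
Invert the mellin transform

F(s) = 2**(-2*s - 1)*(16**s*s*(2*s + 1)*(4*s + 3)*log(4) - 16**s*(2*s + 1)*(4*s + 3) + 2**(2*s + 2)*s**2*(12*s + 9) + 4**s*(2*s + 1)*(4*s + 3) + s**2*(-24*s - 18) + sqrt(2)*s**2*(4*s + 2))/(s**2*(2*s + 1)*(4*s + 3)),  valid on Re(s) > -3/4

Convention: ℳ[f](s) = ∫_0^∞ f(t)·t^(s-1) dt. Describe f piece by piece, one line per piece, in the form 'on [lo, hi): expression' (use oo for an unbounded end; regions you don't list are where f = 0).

on [0, 1/4): t**(3/4)
on [1/4, 1): 3*sqrt(t)
on [1, 4): log(sqrt(t))

strip the power substitution: t**(3/2) on [0, 1/2); 3*t on [1/2, 1); log(t) on [1, 2)
slice at 1/4, 1, transform all 3 pieces, and sum them
the [0, 1/4) slice contributes ∫ t**(3/4)·t^(s-1) dt
on [1/4, 1): add ∫ 3*sqrt(t)·t^(s-1) dt
∫ over [1, 4) of log(sqrt(t))·t^(s-1) joins the sum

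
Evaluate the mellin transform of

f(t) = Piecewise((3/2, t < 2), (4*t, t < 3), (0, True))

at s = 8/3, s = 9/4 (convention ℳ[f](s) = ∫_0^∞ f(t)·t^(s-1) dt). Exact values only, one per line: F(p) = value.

F(8/3) = -285*2**(2/3)/44 + 324*3**(2/3)/11
F(9/4) = -280*2**(1/4)/39 + 432*3**(1/4)/13

treat the 2 regions marked off by 2 separately and sum
for t in [0, 2): the term is ∫ 3/2·t^(s-1)
segment [2, 3) carries 4*t; integrate it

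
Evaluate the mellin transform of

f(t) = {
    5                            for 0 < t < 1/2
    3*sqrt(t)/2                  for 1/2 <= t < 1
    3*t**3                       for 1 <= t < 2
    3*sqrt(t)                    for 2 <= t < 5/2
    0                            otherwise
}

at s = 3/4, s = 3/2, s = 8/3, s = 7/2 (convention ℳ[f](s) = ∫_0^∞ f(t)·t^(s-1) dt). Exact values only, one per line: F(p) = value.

F(3/4) = -22*2**(1/4)/15 + 2/5 + 3*2**(3/4)*5**(1/4) + 61*2**(3/4)/10
F(3/2) = 157/48 + 23*sqrt(2)/2
F(8/3) = -144*2**(1/6)/19 - 18/323 - 9*2**(5/6)/304 + 15*2**(1/3)/64 + 1125*2**(5/6)*5**(1/6)/152 + 288*2**(2/3)/17
F(7/2) = 28599/1664 + 21569*sqrt(2)/728

slice at 1/2, 1, 2, transform all 4 pieces, and sum them
∫ 5·t^(s-1) over [0, 1/2)
∫ 3*sqrt(t)/2·t^(s-1) over [1/2, 1)
for t in [1, 2): the term is ∫ 3*t**3·t^(s-1)
piece [2, 5/2): integrate 3*sqrt(t) against the kernel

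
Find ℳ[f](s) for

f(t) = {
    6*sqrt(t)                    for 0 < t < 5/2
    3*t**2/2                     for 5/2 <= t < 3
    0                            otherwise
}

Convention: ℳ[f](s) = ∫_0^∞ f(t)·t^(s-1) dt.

3*(3**(s + 2)*(2*s + 1) + 8*(5/2)**(s + 1/2)*(s + 2) - (5/2)**(s + 2)*(2*s + 1))/(2*(s + 2)*(2*s + 1))
  Re(s) > -1/2

cuts at 5/2: linearity sums the 2 kernel integrals
on [0, 5/2) integrate f = 6*sqrt(t) against the kernel
for t in [5/2, 3): the term is ∫ 3*t**2/2·t^(s-1)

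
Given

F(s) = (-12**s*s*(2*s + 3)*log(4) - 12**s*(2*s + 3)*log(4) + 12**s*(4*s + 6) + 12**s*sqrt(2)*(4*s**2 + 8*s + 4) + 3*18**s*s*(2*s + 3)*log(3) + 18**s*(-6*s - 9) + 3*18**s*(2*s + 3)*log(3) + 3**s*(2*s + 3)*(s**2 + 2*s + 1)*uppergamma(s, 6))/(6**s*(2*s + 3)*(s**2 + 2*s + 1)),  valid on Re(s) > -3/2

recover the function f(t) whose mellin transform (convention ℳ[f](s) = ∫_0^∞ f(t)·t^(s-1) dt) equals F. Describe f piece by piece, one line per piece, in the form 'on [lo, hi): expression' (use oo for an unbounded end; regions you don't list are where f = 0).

on [0, 2): t**(3/2)
on [2, 3): t*log(t)
on [3, oo): exp(-2*t)

summing 3 kernel integrals split by 2, 3 yields ℳ[f](s)
∫ t**(3/2)·t^(s-1) over [0, 2)
for t in [2, 3): the term is ∫ t*log(t)·t^(s-1)
piece [3, ∞): integrate exp(-2*t) against the kernel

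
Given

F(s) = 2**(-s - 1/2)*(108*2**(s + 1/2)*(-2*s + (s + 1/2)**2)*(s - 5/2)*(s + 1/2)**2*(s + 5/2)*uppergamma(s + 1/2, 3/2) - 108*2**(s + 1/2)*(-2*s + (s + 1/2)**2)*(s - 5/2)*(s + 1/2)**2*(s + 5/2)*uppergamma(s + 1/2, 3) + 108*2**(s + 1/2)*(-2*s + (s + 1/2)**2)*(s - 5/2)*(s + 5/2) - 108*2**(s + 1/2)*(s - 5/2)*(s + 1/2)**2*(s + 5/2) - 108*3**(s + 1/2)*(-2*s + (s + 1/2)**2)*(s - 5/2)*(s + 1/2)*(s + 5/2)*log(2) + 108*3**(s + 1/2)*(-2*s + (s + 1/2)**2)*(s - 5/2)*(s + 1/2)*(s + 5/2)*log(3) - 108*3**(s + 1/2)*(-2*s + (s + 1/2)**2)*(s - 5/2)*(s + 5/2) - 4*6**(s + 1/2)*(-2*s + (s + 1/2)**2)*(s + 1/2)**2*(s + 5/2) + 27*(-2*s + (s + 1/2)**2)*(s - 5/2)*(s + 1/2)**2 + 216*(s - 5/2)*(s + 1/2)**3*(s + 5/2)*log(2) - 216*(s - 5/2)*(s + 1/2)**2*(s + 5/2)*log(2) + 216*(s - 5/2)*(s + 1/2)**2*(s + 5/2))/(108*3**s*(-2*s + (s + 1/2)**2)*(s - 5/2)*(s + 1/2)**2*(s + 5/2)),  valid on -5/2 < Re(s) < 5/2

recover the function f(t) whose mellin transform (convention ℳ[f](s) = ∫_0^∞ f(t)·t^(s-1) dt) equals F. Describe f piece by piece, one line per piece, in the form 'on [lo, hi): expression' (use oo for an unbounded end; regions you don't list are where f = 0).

on [0, 1/6): 9*sqrt(3)*t**(5/2)
on [1/6, 1/3): sqrt(3)*log(3*t)/(3*sqrt(t))
on [1/3, 1/2): sqrt(3)*sqrt(t)*log(3*t)
on [1/2, 1): sqrt(3)*sqrt(t)*exp(-3*t)
on [1, oo): sqrt(3)/(27*t**(5/2))

undo the common scale on t: t**(5/2) on [0, 1/2); log(t)/sqrt(t) on [1/2, 1); sqrt(t)*log(t) on [1, 3/2); …
strip the shared t-power: t**2 on [0, 1/2); log(t)/t on [1/2, 1); log(t) on [1, 3/2); …
summing 5 kernel integrals split by 1/6, 1/3, 1/2, 1 yields ℳ[f](s)
on [0, 1/6) integrate f = 9*sqrt(3)*t**(5/2) against the kernel
∫ over [1/6, 1/3) of sqrt(3)*log(3*t)/(3*sqrt(t))·t^(s-1) joins the sum
[1/3, 1/2) adds the kernel integral of sqrt(3)*sqrt(t)*log(3*t)
over [1/2, 1), the kernel integral of sqrt(3)*sqrt(t)*exp(-3*t) enters the sum
[1, ∞) adds the kernel integral of sqrt(3)/(27*t**(5/2))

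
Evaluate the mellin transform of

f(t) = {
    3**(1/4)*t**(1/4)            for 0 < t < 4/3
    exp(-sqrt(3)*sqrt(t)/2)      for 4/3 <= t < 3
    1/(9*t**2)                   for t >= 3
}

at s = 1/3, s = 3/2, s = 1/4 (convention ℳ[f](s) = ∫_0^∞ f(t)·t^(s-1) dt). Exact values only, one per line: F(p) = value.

F(1/3) = 3**(2/3)*(-1890*2**(2/3)*uppergamma(2/3, 3/2) + 7*3**(2/3) + 1890*2**(2/3)*uppergamma(2/3, 1) + 3240*2**(1/6))/2835
F(3/2) = 2*sqrt(3)*(-1218*E + (7 + 48*sqrt(2))*exp(5/2) + 840*exp(3/2))*exp(-5/2)/189
F(1/4) = 2*3**(3/4)*(-567*sqrt(2)*sqrt(pi)*erfc(sqrt(6)/2) + 2*sqrt(3) + 567*sqrt(2)*sqrt(pi)*erfc(1) + 1134)/1701

strip the common scale on t: t**(1/4) on [0, 4); exp(-sqrt(t)/2) on [4, 9); t**(-2) on [9, ∞)
invert the power substitution to get sqrt(t) on [0, 2); exp(-t/2) on [2, 3); t**(-4) on [3, ∞)
along the cuts 4/3, 3, ℳ[f](s) splits into 3 integrals
segment [0, 4/3) carries 3**(1/4)*t**(1/4); integrate it
over [4/3, 3), the kernel integral of exp(-sqrt(3)*sqrt(t)/2) enters the sum
∫ 1/(9*t**2)·t^(s-1) over [3, ∞)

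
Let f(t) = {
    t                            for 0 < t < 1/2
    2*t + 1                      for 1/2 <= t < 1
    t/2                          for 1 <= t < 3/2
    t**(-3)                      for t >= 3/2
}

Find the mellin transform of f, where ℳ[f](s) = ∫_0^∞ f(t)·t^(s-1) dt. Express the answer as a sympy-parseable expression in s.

(270*2**s*s**2 - 702*2**s*s - 324*2**s + 49*3**s*s**2 - 275*3**s*s - 162*s**2 + 378*s + 324)/(108*2**s*s*(s**2 - 2*s - 3))
  -1 < Re(s) < 3

decompose at 1/2, 1, 3/2; ℳ[f](s) sums the 4 pieces' integrals
for t in [0, 1/2): the term is ∫ t·t^(s-1)
[1/2, 1) adds the kernel integral of (2*t + 1)
∫ over [1, 3/2) of t/2·t^(s-1) joins the sum
the [3/2, ∞) slice contributes ∫ t**(-3)·t^(s-1) dt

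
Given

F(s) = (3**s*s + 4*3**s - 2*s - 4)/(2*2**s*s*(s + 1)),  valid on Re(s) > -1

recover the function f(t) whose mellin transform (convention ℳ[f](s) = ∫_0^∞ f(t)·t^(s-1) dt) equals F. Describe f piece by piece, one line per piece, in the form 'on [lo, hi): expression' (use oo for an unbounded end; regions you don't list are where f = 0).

on [0, 1/2): t
on [1/2, 3/2): 2 - t

slice at 1/2, transform all 2 pieces, and sum them
segment [0, 1/2) carries t; integrate it
[1/2, 3/2) adds the kernel integral of (2 - t)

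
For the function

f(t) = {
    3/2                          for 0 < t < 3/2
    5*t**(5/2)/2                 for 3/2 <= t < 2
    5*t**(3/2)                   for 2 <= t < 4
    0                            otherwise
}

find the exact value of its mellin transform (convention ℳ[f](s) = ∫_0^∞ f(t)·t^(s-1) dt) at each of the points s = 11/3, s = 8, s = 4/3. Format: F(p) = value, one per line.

F(11/3) = -5760*2**(1/6)/1147 - 10935*2**(5/6)*3**(1/6)/4736 + 243*2**(1/3)*3**(2/3)/352 + 30720*2**(1/3)/31
F(8) = -10240*sqrt(2)/399 - 98415*sqrt(6)/14336 + 21475210457/77824
F(4/3) = -720*2**(5/6)/391 - 405*2**(1/6)*3**(5/6)/368 + 27*2**(2/3)*3**(1/3)/32 + 960*2**(2/3)/17

breakpoints 3/2, 2: one integral from each of the 3 segments
the [0, 3/2) slice contributes ∫ 3/2·t^(s-1) dt
between 3/2 and 2 the integrand is 5*t**(5/2)/2·t^(s-1)
the [2, 4) slice contributes ∫ 5*t**(3/2)·t^(s-1) dt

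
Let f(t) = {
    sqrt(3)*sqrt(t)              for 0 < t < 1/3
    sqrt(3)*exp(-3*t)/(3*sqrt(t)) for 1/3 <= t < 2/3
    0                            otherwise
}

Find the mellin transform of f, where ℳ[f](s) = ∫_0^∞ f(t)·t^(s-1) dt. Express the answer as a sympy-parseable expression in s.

((2*s + 1)*uppergamma(s - 1/2, 1) - (2*s + 1)*uppergamma(s - 1/2, 2) + 2)/(3**s*(2*s + 1))
  Re(s) > -1/2

invert the common scale on t to get sqrt(t) on [0, 1); exp(-t)/sqrt(t) on [1, 2)
the shared t-power comes off first: t**(3/2) on [0, 1); sqrt(t)*exp(-t) on [1, 2)
undo the shared t-power: t on [0, 1); exp(-t) on [1, 2)
treat the 2 regions marked off by 1/3 separately and sum
over [0, 1/3), the kernel integral of sqrt(3)*sqrt(t) enters the sum
[1/3, 2/3) adds the kernel integral of sqrt(3)*exp(-3*t)/(3*sqrt(t))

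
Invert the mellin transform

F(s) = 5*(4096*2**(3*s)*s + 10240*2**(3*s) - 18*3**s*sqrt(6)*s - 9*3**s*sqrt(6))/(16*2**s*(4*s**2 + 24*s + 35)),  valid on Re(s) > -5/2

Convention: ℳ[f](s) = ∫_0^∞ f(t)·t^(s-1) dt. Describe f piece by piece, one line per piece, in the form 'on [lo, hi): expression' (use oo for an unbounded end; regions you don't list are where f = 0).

on [0, 3/2): 5*t**(5/2)/2
on [3/2, 4): 5*t**(7/2)/2

decompose at 3/2; ℳ[f](s) sums the 2 pieces' integrals
on [0, 3/2): add ∫ 5*t**(5/2)/2·t^(s-1) dt
piece [3/2, 4): integrate 5*t**(7/2)/2 against the kernel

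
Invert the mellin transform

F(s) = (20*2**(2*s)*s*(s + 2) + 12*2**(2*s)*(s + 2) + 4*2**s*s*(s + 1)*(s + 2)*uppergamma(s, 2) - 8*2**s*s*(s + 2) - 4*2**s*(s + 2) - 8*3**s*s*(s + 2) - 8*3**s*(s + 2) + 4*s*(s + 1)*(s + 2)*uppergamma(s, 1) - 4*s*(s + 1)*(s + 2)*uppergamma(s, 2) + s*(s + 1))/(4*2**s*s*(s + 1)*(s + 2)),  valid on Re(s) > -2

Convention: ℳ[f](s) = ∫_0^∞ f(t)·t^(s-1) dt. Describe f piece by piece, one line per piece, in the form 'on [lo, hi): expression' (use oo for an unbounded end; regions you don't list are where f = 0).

on [0, 1/2): t**2
on [1/2, 1): exp(-2*t)
on [1, 3/2): t + 1
on [3/2, 2): t + 3
on [2, oo): exp(-t)

split f at 1/2, 1, 3/2, 2: ℳ[f](s) collects 5 kernel integrals
∫ over [0, 1/2) of t**2·t^(s-1) joins the sum
on [1/2, 1) integrate f = exp(-2*t) against the kernel
segment 1 to 3/2 holds (t + 1); add its integral
on [3/2, 2) integrate f = (t + 3) against the kernel
segment 2 to ∞ holds exp(-t); add its integral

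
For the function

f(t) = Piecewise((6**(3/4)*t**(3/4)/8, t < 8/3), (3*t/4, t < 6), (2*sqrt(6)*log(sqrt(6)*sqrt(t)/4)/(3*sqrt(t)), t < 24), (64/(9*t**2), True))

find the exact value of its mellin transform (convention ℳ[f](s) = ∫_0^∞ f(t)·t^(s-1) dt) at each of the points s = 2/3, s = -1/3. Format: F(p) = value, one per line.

remove the common scale on t first: sqrt(2)*t**(3/4)/4 on [0, 4); t/2 on [4, 9); 2*log(sqrt(t)/2)/sqrt(t) on [9, 36); …
strip the power substitution: sqrt(2)*t**(3/2)/4 on [0, 2); t**2/2 on [2, 3); 2*log(t/2)/t on [3, 6); …
reversing the common scale on t: t**(3/2) on [0, 1); 2*t**2 on [1, 3/2); log(t)/t on [3/2, 3); …
slice at 8/3, 6, 24, transform all 4 pieces, and sum them
the [0, 8/3) slice contributes ∫ 6**(3/4)*t**(3/4)/8·t^(s-1) dt
between 8/3 and 6 the integrand is 3*t/4·t^(s-1)
for t in [6, 24): the term is ∫ 2*sqrt(6)*log(sqrt(6)*sqrt(t)/4)/(3*sqrt(t))·t^(s-1)
∫ over [24, ∞) of 64/(9*t**2)·t^(s-1) joins the sum

F(2/3) = -647*3**(2/3)/27 - 56*3**(1/3)/85 + log(2**(4*6**(2/3))*3**(-4*6**(2/3) + 8*3**(2/3))) + 147*6**(2/3)/10
F(-1/3) = -3*3**(1/3)/10 - 2*6**(2/3)*log(2)/15 - 3**(2/3)*log(3)/15 - 1109*3**(2/3)/28350 + 2*6**(2/3)*log(3)/15 + 241*6**(2/3)/200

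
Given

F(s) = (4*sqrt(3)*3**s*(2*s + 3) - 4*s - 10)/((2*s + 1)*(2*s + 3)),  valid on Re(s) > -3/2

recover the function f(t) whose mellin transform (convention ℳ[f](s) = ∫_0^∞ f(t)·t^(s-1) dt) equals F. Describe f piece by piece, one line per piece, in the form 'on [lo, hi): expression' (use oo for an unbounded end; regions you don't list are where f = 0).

the 2 pieces separated at 1 each add one integral
∫ over [0, 1) of t**(3/2)·t^(s-1) joins the sum
[1, 3) adds the kernel integral of 2*sqrt(t)

on [0, 1): t**(3/2)
on [1, 3): 2*sqrt(t)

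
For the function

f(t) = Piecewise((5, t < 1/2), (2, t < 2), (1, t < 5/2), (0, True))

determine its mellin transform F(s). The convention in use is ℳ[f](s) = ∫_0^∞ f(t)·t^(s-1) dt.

(4**s + 5**s + 3)/(2**s*s)
  Re(s) > 0

linearity at 1/2, 2 turns ℳ[f](s) into 3 summed integrals
the [0, 1/2) slice contributes ∫ 5·t^(s-1) dt
the [1/2, 2) slice contributes ∫ 2·t^(s-1) dt
on [2, 5/2) integrate f = 1 against the kernel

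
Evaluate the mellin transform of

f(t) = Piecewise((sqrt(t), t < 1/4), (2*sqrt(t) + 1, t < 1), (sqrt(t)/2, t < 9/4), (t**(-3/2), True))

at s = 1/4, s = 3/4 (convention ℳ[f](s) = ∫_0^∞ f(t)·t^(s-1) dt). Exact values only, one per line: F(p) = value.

F(1/4) = -7*sqrt(2)/3 + 167*sqrt(6)/270 + 6
F(3/4) = -13*sqrt(2)/30 + 403*sqrt(6)/540 + 38/15

reversing the power substitution: t on [0, 1/2); 2*t + 1 on [1/2, 1); t/2 on [1, 3/2); …
decompose at 1/4, 1, 9/4; ℳ[f](s) sums the 4 pieces' integrals
piece [0, 1/4): integrate sqrt(t) against the kernel
over [1/4, 1), the kernel integral of (2*sqrt(t) + 1) enters the sum
piece [1, 9/4): integrate sqrt(t)/2 against the kernel
between 9/4 and ∞ the integrand is t**(-3/2)·t^(s-1)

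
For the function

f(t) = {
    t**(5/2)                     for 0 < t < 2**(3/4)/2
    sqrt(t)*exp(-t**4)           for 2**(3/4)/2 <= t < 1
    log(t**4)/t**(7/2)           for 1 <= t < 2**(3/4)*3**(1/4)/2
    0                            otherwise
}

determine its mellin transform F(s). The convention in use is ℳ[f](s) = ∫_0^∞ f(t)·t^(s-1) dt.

2**(-s/4 - 1/8)*(3*2**(s/4 + 1/8)*(s/2 + 5/4)*(-s/2 + (s + 1/2)**2/16 + 3/4)*uppergamma(s/4 + 1/8, 1/2) - 3*2**(s/4 + 1/8)*(s/2 + 5/4)*(-s/2 + (s + 1/2)**2/16 + 3/4)*uppergamma(s/4 + 1/8, 1) + 3*2**(s/4 + 1/8)*(s/2 + 5/4) - 3**(s/4 + 1/8)*(s/2 + 5/4)*(s + 1/2)*log(2)/2 + 3**(s/4 + 1/8)*(s/2 + 5/4)*(s + 1/2)*log(3)/2 - 2*3**(s/4 + 1/8)*(s/2 + 5/4)*log(3) - 2*3**(s/4 + 1/8)*(s/2 + 5/4) + 2*3**(s/4 + 1/8)*(s/2 + 5/4)*log(2) + 3*sqrt(2)*(-s/2 + (s + 1/2)**2/16 + 3/4))/(12*(s/2 + 5/4)*(-s/2 + (s + 1/2)**2/16 + 3/4))
  Re(s) > -5/2

undo the shared t-power: t**2 on [0, 2**(3/4)/2); exp(-t**4) on [2**(3/4)/2, 1); log(t**4)/t**4 on [1, 2**(3/4)*3**(1/4)/2)
strip the power substitution: t on [0, sqrt(2)/2); exp(-t**2) on [sqrt(2)/2, 1); log(t**2)/t**2 on [1, sqrt(6)/2)
back out the power substitution: sqrt(t) on [0, 1/2); exp(-t) on [1/2, 1); log(t)/t on [1, 3/2)
treat the 3 regions marked off by 2**(3/4)/2, 1 separately and sum
segment [0, 2**(3/4)/2) carries t**(5/2); integrate it
segment [2**(3/4)/2, 1) carries sqrt(t)*exp(-t**4); integrate it
segment [1, 2**(3/4)*3**(1/4)/2) carries log(t**4)/t**(7/2); integrate it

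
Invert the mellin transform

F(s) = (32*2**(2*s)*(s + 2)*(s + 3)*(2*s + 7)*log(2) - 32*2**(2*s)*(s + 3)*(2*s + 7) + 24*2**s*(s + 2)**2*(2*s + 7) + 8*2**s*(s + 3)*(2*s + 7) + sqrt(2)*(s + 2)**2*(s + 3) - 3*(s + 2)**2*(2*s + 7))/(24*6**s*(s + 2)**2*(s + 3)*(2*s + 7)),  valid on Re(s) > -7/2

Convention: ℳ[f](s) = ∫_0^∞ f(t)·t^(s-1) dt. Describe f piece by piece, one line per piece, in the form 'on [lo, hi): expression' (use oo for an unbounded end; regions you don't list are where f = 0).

on [0, 1/6): 9*sqrt(3)*t**(7/2)
on [1/6, 1/3): 27*t**3
on [1/3, 2/3): 3*t**2*log(3*t)

strip the shared t-power: 9*sqrt(3)*t**(5/2) on [0, 1/6); 27*t**2 on [1/6, 1/3); 3*t*log(3*t) on [1/3, 2/3)
remove the common scale on t first: t**(5/2) on [0, 1/2); 3*t**2 on [1/2, 1); t*log(t) on [1, 2)
reversing the shared t-power: t**(3/2) on [0, 1/2); 3*t on [1/2, 1); log(t) on [1, 2)
decompose at 1/6, 1/3; ℳ[f](s) sums the 3 pieces' integrals
[0, 1/6) adds the kernel integral of 9*sqrt(3)*t**(7/2)
piece [1/6, 1/3): integrate 27*t**3 against the kernel
∫ 3*t**2*log(3*t)·t^(s-1) over [1/3, 2/3)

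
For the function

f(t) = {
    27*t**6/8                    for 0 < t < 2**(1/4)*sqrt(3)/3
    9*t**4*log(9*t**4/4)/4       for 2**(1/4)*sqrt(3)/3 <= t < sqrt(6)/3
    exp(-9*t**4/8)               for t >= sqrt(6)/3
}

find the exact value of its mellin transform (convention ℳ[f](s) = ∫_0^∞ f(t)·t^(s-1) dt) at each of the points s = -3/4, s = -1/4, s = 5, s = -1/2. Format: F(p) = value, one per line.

F(-3/4) = 2**(13/16)*3**(3/8)*(-5376*2**(13/16) + 1352*sqrt(2) + 4368*log(2) + 3549*2**(5/8)*uppergamma(-3/16, 1/2) + 5376)/56784
F(-1/4) = 2**(15/16)*3**(1/8)*(-5888*2**(15/16) + 1800*sqrt(2) + 5520*log(2) + 5175*2**(7/8)*uppergamma(-1/16, 1/2) + 5888)/82800
F(5) = 2**(1/4)*sqrt(3)*(-352*2**(1/4) + 88 + 81*sqrt(2) + 198*log(2) + 3564*sqrt(2)*uppergamma(5/4, 1/2))/48114
F(-1/2) = 2**(7/8)*3**(1/4)*(-704*2**(7/8) + 196*sqrt(2) + 616*log(2) + 539*2**(3/4)*uppergamma(-1/8, 1/2) + 704)/8624

invert the power substitution to get 27*t**3/8 on [0, sqrt(2)/3); 9*t**2*log(9*t**2/4)/4 on [sqrt(2)/3, 2/3); exp(-9*t**2/8) on [2/3, ∞)
remove the common scale on t first: t**3 on [0, sqrt(2)/2); t**2*log(t**2) on [sqrt(2)/2, 1); exp(-t**2/2) on [1, ∞)
invert the power substitution to get t**(3/2) on [0, 1/2); t*log(t) on [1/2, 1); exp(-t/2) on [1, ∞)
breakpoints 2**(1/4)*sqrt(3)/3, sqrt(6)/3: one integral from each of the 3 segments
on [0, 2**(1/4)*sqrt(3)/3) integrate f = 27*t**6/8 against the kernel
∫ 9*t**4*log(9*t**4/4)/4·t^(s-1) over [2**(1/4)*sqrt(3)/3, sqrt(6)/3)
piece [sqrt(6)/3, ∞): integrate exp(-9*t**4/8) against the kernel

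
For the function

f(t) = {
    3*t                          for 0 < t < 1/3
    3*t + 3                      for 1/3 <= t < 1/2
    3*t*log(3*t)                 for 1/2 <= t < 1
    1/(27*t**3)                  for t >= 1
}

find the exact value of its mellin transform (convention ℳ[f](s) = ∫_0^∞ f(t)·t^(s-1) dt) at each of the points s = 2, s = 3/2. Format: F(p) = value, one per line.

invert the common scale on t to get 2*t on [0, 1/2); 2*t + 3 on [1/2, 3/4); 2*t*log(2*t) on [3/4, 3/2); …
undo the common scale on t: t on [0, 1); t + 3 on [1, 3/2); t*log(t) on [3/2, 3); …
integrate the 4 segments split at 1/3, 1/2, 1, then add the results
∫ 3*t·t^(s-1) over [0, 1/3)
the [1/3, 1/2) slice contributes ∫ (3*t + 3)·t^(s-1) dt
the [1/2, 1) slice contributes ∫ 3*t*log(3*t)·t^(s-1) dt
on [1, ∞) integrate f = 1/(27*t**3) against the kernel

F(2) = 17/216 + log(2)/8 + 7*log(3)/8
F(3/2) = -922/2025 - 2*sqrt(3)/9 - 3*sqrt(2)*log(3)/20 + 3*sqrt(2)*log(2)/20 + 71*sqrt(2)/100 + 6*log(3)/5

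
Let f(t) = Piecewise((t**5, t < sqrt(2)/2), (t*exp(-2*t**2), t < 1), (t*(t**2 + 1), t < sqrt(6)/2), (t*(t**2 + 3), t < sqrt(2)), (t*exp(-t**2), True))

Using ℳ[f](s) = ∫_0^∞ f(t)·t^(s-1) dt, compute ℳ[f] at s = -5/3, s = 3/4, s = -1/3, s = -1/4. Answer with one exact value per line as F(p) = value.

F(-5/3) = 2**(1/3)*(-60*2**(1/3) - 20*uppergamma(-1/3, 2) + 10*2**(2/3)*uppergamma(-1/3, 2) + 3 + 20*uppergamma(-1/3, 1) + 15*2**(2/3) + 40*3**(2/3))/40
F(3/4) = 2**(1/8)*(-5520*3**(7/8) - 4048*2**(7/8) - 2415*uppergamma(7/8, 2) + 210 + 2415*2**(7/8)*uppergamma(7/8, 2) + 2415*uppergamma(7/8, 1) + 21712*2**(3/4))/9660
F(-1/3) = 2**(2/3)*(-168*3**(1/3) - 105*2**(1/3) - 28*uppergamma(1/3, 2) + 28*2**(1/3)*uppergamma(1/3, 2) + 3 + 28*uppergamma(1/3, 1) + 294*2**(2/3))/112
F(-1/4) = 2**(5/8)*(-3344*3**(3/8) - 2128*2**(3/8) - 627*uppergamma(3/8, 2) + 627*2**(3/8)*uppergamma(3/8, 2) + 66 + 627*uppergamma(3/8, 1) + 5928*2**(3/4))/2508

reversing the power substitution: t**(5/2) on [0, 1/2); sqrt(t)*exp(-2*t) on [1/2, 1); sqrt(t)*(t + 1) on [1, 3/2); …
remove the shared t-power first: t**2 on [0, 1/2); exp(-2*t) on [1/2, 1); t + 1 on [1, 3/2); …
cuts at sqrt(2)/2, 1, sqrt(6)/2, sqrt(2): linearity sums the 5 kernel integrals
∫ over [0, sqrt(2)/2) of t**5·t^(s-1) joins the sum
segment [sqrt(2)/2, 1) carries t*exp(-2*t**2); integrate it
on [1, sqrt(6)/2): add ∫ t*(t**2 + 1)·t^(s-1) dt
between sqrt(6)/2 and sqrt(2) the integrand is t*(t**2 + 3)·t^(s-1)
between sqrt(2) and ∞ the integrand is t*exp(-t**2)·t^(s-1)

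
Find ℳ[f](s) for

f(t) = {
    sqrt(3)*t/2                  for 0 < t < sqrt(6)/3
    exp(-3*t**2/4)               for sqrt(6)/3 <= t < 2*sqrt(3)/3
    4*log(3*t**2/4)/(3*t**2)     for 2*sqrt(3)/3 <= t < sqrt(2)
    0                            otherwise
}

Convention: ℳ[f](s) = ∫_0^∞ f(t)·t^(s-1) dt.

back out the common scale on t: sqrt(3)*t on [0, sqrt(6)/6); exp(-3*t**2) on [sqrt(6)/6, sqrt(3)/3); log(3*t**2)/(3*t**2) on [sqrt(3)/3, sqrt(2)/2)
the power substitution comes off first: sqrt(3)*sqrt(t) on [0, 1/6); exp(-3*t) on [1/6, 1/3); log(3*t)/(3*t) on [1/3, 1/2)
the common scale on t comes off first: sqrt(t) on [0, 1/2); exp(-t) on [1/2, 1); log(t)/t on [1, 3/2)
the 3 pieces separated at sqrt(6)/3, 2*sqrt(3)/3 each add one integral
∫ over [0, sqrt(6)/3) of sqrt(3)*t/2·t^(s-1) joins the sum
∫ over [sqrt(6)/3, 2*sqrt(3)/3) of exp(-3*t**2/4)·t^(s-1) joins the sum
∫ over [2*sqrt(3)/3, sqrt(2)) of 4*log(3*t**2/4)/(3*t**2)·t^(s-1) joins the sum

2**s*(sqrt(6)/6)**s*(3*2**(s/2)*(s + 1)*(s**2 - 4*s + 4)*uppergamma(s/2, 1/2) - 3*2**(s/2)*(s + 1)*(s**2 - 4*s + 4)*uppergamma(s/2, 1) + 12*2**(s/2)*(s + 1) + 3**(s/2)*s*(s + 1)*(-4*log(2) + 4*log(3)) - 8*3**(s/2)*(s + 1) + 3**(s/2)*(s + 1)*(-8*log(3) + 8*log(2)) + 3*sqrt(2)*(s**2 - 4*s + 4))/(6*(s + 1)*(s**2 - 4*s + 4))
  Re(s) > -1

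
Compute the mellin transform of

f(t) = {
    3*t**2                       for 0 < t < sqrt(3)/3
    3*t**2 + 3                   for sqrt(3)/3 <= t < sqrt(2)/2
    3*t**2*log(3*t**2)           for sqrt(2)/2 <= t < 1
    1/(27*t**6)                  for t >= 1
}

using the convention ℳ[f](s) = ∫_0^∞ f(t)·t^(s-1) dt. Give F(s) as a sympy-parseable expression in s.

the power substitution comes off first: 3*t on [0, 1/3); 3*t + 3 on [1/3, 1/2); 3*t*log(3*t) on [1/2, 1); …
the common scale on t comes off first: t on [0, 1); t + 3 on [1, 3/2); t*log(t) on [3/2, 3); …
cuts at sqrt(3)/3, sqrt(2)/2, 1: linearity sums the 4 kernel integrals
for t in [0, sqrt(3)/3): the term is ∫ 3*t**2·t^(s-1)
on [sqrt(3)/3, sqrt(2)/2) integrate f = (3*t**2 + 3) against the kernel
over [sqrt(2)/2, 1), the kernel integral of 3*t**2*log(3*t**2) enters the sum
on [1, ∞) integrate f = 1/(27*t**6) against the kernel

(-81*2**(s/2)*s*(s/2 - 3)*(s**2/4 + s + 1) - 162*2**(s/2)*(s/2 - 3)*(s**2/4 + s + 1) - 81*3**(s/2)*s**2*(s/2 - 3)*(s/2 + 1)*log(3)/4 + 81*3**(s/2)*s**2*(s/2 - 3)*(s/2 + 1)*log(2)/4 - 81*3**(s/2)*s*(s/2 - 3)*(s/2 + 1)*log(3)/2 + 81*3**(s/2)*s*(s/2 - 3)*(s/2 + 1)*log(2)/2 + 81*3**(s/2)*s*(s/2 - 3)*(s/2 + 1)/2 + 243*3**(s/2)*s*(s/2 - 3)*(s**2/4 + s + 1)/2 + 162*3**(s/2)*(s/2 - 3)*(s**2/4 + s + 1) + 81*6**(s/2)*s**2*(s/2 - 3)*(s/2 + 1)*log(3)/2 - 81*6**(s/2)*s*(s/2 - 3)*(s/2 + 1) + 81*6**(s/2)*s*(s/2 - 3)*(s/2 + 1)*log(3) - 6**(s/2)*s*(s/2 + 1)*(s**2/4 + s + 1))/(54*6**(s/2)*s*(s/2 - 3)*(s/2 + 1)*(s**2/4 + s + 1))
  -2 < Re(s) < 6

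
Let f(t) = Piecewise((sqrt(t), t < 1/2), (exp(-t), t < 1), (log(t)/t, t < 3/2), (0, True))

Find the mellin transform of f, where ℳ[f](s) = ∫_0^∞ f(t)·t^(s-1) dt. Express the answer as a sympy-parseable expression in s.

cuts at 1/2, 1: linearity sums the 3 kernel integrals
∫ sqrt(t)·t^(s-1) over [0, 1/2)
for t in [1/2, 1): the term is ∫ exp(-t)·t^(s-1)
on [1, 3/2): add ∫ log(t)/t·t^(s-1) dt

(3*2**s*(2*s + 1)*(s**2 - 2*s + 1)*uppergamma(s, 1/2) - 3*2**s*(2*s + 1)*(s**2 - 2*s + 1)*uppergamma(s, 1) + 3*2**s*(2*s + 1) + 3**s*s*(2*s + 1)*(-2*log(2) + 2*log(3)) - 2*3**s*(2*s + 1) + 3**s*(2*s + 1)*(-2*log(3) + 2*log(2)) + 3*sqrt(2)*(s**2 - 2*s + 1))/(3*2**s*(2*s + 1)*(s**2 - 2*s + 1))
  Re(s) > -1/2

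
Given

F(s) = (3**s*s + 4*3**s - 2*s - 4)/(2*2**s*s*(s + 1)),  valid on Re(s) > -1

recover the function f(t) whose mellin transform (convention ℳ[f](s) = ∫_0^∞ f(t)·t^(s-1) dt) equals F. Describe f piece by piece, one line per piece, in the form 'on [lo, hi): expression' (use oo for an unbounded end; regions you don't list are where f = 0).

on [0, 1/2): t
on [1/2, 3/2): 2 - t

split f at 1/2: ℳ[f](s) collects 2 kernel integrals
[0, 1/2) adds the kernel integral of t
segment 1/2 to 3/2 holds (2 - t); add its integral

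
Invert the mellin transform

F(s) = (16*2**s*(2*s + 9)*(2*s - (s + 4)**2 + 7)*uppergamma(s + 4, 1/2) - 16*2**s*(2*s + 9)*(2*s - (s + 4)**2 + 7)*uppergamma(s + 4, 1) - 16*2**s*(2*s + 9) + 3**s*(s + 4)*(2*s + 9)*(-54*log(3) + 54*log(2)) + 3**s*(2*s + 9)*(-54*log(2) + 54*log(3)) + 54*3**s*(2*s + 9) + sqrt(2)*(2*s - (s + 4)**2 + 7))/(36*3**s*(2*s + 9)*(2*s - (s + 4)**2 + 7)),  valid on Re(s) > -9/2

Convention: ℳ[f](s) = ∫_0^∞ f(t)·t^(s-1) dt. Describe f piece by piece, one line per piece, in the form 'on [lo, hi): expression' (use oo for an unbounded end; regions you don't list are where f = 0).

on [0, 1/3): 9*sqrt(6)*t**(9/2)/8
on [1/3, 2/3): 9*t**4*exp(-3*t/2)/4
on [2/3, 1): 3*t**3*log(3*t/2)/2

peel off the shared t-power: 9*sqrt(6)*t**(5/2)/8 on [0, 1/3); 9*t**2*exp(-3*t/2)/4 on [1/3, 2/3); 3*t*log(3*t/2)/2 on [2/3, 1)
back out the common scale on t: t**(5/2) on [0, 1/2); t**2*exp(-t) on [1/2, 1); t*log(t) on [1, 3/2)
reversing the shared t-power: sqrt(t) on [0, 1/2); exp(-t) on [1/2, 1); log(t)/t on [1, 3/2)
f breaks at 1/3, 2/3 into 3 integrals to sum
between 0 and 1/3 the integrand is 9*sqrt(6)*t**(9/2)/8·t^(s-1)
between 1/3 and 2/3 the integrand is 9*t**4*exp(-3*t/2)/4·t^(s-1)
segment 2/3 to 1 holds 3*t**3*log(3*t/2)/2; add its integral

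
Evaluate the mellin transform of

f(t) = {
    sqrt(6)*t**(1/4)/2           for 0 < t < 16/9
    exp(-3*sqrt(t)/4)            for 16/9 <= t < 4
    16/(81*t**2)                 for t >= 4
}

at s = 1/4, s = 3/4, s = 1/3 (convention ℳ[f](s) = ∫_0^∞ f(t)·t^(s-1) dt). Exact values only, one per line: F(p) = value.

peel off the power substitution: sqrt(6)*sqrt(t)/2 on [0, 4/3); exp(-3*t/4) on [4/3, 2); 16/(81*t**4) on [2, ∞)
undo the common scale on t: sqrt(t) on [0, 2); exp(-t/2) on [2, 3); t**(-4) on [3, ∞)
along the cuts 16/9, 4, ℳ[f](s) splits into 3 integrals
[0, 16/9) adds the kernel integral of sqrt(6)*t**(1/4)/2
between 16/9 and 4 the integrand is exp(-3*sqrt(t)/4)·t^(s-1)
[4, ∞) adds the kernel integral of 16/(81*t**2)

F(1/4) = -4*sqrt(3)*sqrt(pi)*erfc(sqrt(6)/2)/3 + 4*sqrt(2)/567 + 4*sqrt(3)*sqrt(pi)*erfc(1)/3 + 4*sqrt(6)/3
F(3/4) = -8*sqrt(2)*exp(-3/2)/3 - 8*sqrt(3)*sqrt(pi)*erfc(sqrt(6)/2)/9 + 8*sqrt(2)/405 + 8*sqrt(3)*sqrt(pi)*erfc(1)/9 + 16*sqrt(3)*exp(-1)/9 + 8*sqrt(6)/9
F(1/3) = -4*6**(1/3)*uppergamma(2/3, 3/2)/3 + 2**(2/3)/135 + 4*6**(1/3)*uppergamma(2/3, 1)/3 + 8*2**(5/6)*3**(1/3)/7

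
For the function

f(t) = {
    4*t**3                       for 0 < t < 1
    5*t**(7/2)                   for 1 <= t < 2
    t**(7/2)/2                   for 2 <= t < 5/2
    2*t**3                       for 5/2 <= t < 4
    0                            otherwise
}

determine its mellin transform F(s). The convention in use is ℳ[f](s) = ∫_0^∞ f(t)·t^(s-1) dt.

f breaks at 1, 2, 5/2 into 4 integrals to sum
the [0, 1) slice contributes ∫ 4*t**3·t^(s-1) dt
on [1, 2): add ∫ 5*t**(7/2)·t^(s-1) dt
∫ over [2, 5/2) of t**(7/2)/2·t^(s-1) joins the sum
on [5/2, 4): add ∫ 2*t**3·t^(s-1) dt

(9*2**(s + 7/2)*(s + 3) + 2*4**(s + 3)*(2*s + 7) - 2*(5/2)**(s + 3)*(2*s + 7) + (5/2)**(s + 7/2)*(s + 3) - 2*s - 2)/((s + 3)*(2*s + 7))
  Re(s) > -3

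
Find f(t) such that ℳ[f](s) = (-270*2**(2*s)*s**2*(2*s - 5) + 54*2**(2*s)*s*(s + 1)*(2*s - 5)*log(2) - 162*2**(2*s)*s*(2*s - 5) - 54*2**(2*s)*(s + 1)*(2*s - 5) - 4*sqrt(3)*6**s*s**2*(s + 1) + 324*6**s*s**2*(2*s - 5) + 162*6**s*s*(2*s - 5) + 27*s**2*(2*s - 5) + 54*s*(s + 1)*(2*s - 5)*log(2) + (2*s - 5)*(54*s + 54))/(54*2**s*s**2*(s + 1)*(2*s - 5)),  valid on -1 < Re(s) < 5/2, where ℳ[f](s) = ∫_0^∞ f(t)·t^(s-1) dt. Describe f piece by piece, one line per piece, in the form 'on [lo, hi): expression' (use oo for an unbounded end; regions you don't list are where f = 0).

on [0, 1/2): t
on [1/2, 2): log(t)
on [2, 3): t + 3
on [3, oo): t**(-5/2)

cuts at 1/2, 2, 3: linearity sums the 4 kernel integrals
segment [0, 1/2) carries t; integrate it
between 1/2 and 2 the integrand is log(t)·t^(s-1)
∫ (t + 3)·t^(s-1) over [2, 3)
the [3, ∞) slice contributes ∫ t**(-5/2)·t^(s-1) dt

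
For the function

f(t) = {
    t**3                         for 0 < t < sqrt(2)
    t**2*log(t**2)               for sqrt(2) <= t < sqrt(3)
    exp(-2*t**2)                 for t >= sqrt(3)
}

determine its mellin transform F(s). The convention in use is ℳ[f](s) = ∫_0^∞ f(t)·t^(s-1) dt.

(-12**(s/2)*s*(s + 3)*log(2) - 2*12**(s/2)*(s + 3)*log(2) + 2*12**(s/2)*(s + 3) + 4*12**(s/2)*sqrt(2)*(s**2/4 + s + 1) + 3*18**(s/2)*s*(s + 3)*log(3)/2 - 3*18**(s/2)*(s + 3) + 3*18**(s/2)*(s + 3)*log(3) + 3**(s/2)*(s + 3)*(s**2/4 + s + 1)*uppergamma(s/2, 6))/(2*6**(s/2)*(s + 3)*(s**2/4 + s + 1))
  Re(s) > -3

reversing the power substitution: t**(3/2) on [0, 2); t*log(t) on [2, 3); exp(-2*t) on [3, ∞)
slice at sqrt(2), sqrt(3), transform all 3 pieces, and sum them
for t in [0, sqrt(2)): the term is ∫ t**3·t^(s-1)
segment [sqrt(2), sqrt(3)) carries t**2*log(t**2); integrate it
segment sqrt(3) to ∞ holds exp(-2*t**2); add its integral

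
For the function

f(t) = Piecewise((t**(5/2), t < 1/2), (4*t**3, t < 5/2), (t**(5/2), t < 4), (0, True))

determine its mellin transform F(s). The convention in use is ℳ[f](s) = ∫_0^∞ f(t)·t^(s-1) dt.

(256*2**(2*s)*(s + 3) - 25*2**(1/2 - s)*5**(s + 1/2)*(s + 3) + 2**(1/2 - s)*(s + 3) + 250*5**s*(2*s + 5)/2**s - 2*(2*s + 5)/2**s)/(4*(s + 3)*(2*s + 5))
  Re(s) > -5/2

treat the 3 regions marked off by 1/2, 5/2 separately and sum
∫ t**(5/2)·t^(s-1) over [0, 1/2)
for t in [1/2, 5/2): the term is ∫ 4*t**3·t^(s-1)
segment [5/2, 4) carries t**(5/2); integrate it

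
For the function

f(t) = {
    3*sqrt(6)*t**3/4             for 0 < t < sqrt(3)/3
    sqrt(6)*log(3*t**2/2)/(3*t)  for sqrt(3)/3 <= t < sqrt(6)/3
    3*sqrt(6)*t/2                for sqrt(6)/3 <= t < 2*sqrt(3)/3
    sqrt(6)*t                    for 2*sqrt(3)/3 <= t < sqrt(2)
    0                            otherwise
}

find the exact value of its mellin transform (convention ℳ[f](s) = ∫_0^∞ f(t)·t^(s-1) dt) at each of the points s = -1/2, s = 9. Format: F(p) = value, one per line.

peel off the power substitution: 3*sqrt(6)*t**(3/2)/4 on [0, 1/3); sqrt(6)*log(3*t/2)/(3*sqrt(t)) on [1/3, 2/3); 3*sqrt(6)*sqrt(t)/2 on [2/3, 4/3); …
reversing the common scale on t: t**(3/2) on [0, 1/2); log(t)/sqrt(t) on [1/2, 1); 3*sqrt(t) on [1, 2); …
invert the shared t-power to get t on [0, 1/2); log(t)/t on [1/2, 1); 3 on [1, 2); …
the 4 pieces separated at sqrt(3)/3, sqrt(6)/3, 2*sqrt(3)/3 each add one integral
for t in [0, sqrt(3)/3): the term is ∫ 3*sqrt(6)*t**3/4·t^(s-1)
over [sqrt(3)/3, sqrt(6)/3), the kernel integral of sqrt(6)*log(3*t**2/2)/(3*t) enters the sum
on [sqrt(6)/3, 2*sqrt(3)/3): add ∫ 3*sqrt(6)*t/2·t^(s-1) dt
piece [2*sqrt(3)/3, sqrt(2)): integrate sqrt(6)*t against the kernel

F(-1/2) = sqrt(2)*3**(1/4)*(-310*2**(1/4) - 60*log(2) + 89 + 90*sqrt(2) + 180*6**(1/4))/90
F(9) = sqrt(6)*(12*log(2) + 79061)/23328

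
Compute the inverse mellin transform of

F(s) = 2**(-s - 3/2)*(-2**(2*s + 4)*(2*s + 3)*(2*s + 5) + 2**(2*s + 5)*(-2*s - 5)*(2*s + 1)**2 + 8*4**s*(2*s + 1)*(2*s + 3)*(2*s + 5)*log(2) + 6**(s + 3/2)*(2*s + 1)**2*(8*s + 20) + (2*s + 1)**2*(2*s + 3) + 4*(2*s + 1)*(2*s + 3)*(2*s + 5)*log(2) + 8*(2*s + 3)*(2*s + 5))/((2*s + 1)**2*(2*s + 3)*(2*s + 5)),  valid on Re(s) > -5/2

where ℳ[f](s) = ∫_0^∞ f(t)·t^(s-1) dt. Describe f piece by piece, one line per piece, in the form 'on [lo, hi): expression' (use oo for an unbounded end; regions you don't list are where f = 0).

strip the shared t-power: t**2 on [0, 1/2); log(t) on [1/2, 2); 2*t on [2, 3)
linearity at 1/2, 2 turns ℳ[f](s) into 3 summed integrals
segment 0 to 1/2 holds t**(5/2); add its integral
on [1/2, 2): add ∫ sqrt(t)*log(t)·t^(s-1) dt
for t in [2, 3): the term is ∫ 2*t**(3/2)·t^(s-1)

on [0, 1/2): t**(5/2)
on [1/2, 2): sqrt(t)*log(t)
on [2, 3): 2*t**(3/2)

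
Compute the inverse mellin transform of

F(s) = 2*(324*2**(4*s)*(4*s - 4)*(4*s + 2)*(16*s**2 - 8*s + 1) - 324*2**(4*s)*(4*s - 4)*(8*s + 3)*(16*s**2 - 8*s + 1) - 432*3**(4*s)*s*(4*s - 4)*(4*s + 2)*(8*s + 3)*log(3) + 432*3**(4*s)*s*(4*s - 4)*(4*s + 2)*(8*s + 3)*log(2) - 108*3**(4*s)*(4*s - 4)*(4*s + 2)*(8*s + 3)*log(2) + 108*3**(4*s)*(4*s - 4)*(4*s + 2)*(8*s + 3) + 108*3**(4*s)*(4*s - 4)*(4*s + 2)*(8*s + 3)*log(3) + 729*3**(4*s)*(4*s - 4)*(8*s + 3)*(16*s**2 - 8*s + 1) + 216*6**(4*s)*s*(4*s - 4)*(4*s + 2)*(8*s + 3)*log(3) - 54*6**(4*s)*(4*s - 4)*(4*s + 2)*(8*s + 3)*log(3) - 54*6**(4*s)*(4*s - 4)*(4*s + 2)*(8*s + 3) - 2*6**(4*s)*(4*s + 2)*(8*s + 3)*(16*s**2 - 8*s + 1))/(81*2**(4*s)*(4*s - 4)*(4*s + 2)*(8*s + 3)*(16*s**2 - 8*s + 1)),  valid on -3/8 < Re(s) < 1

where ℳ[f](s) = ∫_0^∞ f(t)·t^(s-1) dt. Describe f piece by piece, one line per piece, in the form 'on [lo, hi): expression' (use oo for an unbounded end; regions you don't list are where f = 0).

on [0, 1): t**(3/8)
on [1, 81/16): 2*sqrt(t)
on [81/16, 81): log(t**(1/4))/t**(1/4)
on [81, oo): 1/t

peel off the power substitution: t**(3/4) on [0, 1); 2*t on [1, 9/4); log(sqrt(t))/sqrt(t) on [9/4, 9); …
peel off the power substitution: t**(3/2) on [0, 1); 2*t**2 on [1, 3/2); log(t)/t on [3/2, 3); …
cuts at 1, 81/16, 81: linearity sums the 4 kernel integrals
segment 0 to 1 holds t**(3/8); add its integral
segment [1, 81/16) carries 2*sqrt(t); integrate it
over [81/16, 81), the kernel integral of log(t**(1/4))/t**(1/4) enters the sum
over [81, ∞), the kernel integral of 1/t enters the sum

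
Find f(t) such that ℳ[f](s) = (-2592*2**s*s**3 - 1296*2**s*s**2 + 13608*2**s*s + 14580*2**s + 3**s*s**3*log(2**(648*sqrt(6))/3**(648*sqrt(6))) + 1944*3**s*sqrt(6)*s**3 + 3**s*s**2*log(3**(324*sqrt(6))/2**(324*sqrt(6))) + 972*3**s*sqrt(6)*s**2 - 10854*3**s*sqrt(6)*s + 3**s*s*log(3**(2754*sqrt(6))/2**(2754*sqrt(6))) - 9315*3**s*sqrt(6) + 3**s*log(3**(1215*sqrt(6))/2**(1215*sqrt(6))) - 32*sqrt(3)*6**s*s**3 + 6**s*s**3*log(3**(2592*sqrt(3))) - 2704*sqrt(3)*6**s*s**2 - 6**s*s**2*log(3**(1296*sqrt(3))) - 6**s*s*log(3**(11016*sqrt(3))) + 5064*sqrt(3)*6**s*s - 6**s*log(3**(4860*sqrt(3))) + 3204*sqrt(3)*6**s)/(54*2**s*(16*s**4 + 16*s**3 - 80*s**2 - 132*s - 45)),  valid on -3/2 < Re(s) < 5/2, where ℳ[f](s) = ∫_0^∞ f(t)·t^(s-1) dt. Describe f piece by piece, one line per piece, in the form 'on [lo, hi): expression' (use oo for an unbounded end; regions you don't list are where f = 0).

reversing the shared t-power: t on [0, 1); t + 3 on [1, 3/2); t*log(t) on [3/2, 3); …
cuts at 1, 3/2, 3: linearity sums the 4 kernel integrals
segment 0 to 1 holds t**(3/2); add its integral
between 1 and 3/2 the integrand is sqrt(t)*(t + 3)·t^(s-1)
on [3/2, 3): add ∫ t**(3/2)*log(t)·t^(s-1) dt
[3, ∞) adds the kernel integral of t**(-5/2)

on [0, 1): t**(3/2)
on [1, 3/2): sqrt(t)*(t + 3)
on [3/2, 3): t**(3/2)*log(t)
on [3, oo): t**(-5/2)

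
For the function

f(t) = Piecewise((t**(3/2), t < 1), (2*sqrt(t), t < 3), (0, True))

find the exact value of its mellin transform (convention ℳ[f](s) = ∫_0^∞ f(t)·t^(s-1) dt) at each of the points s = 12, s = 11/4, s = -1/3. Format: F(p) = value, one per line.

F(12) = -58/675 + 2125764*sqrt(3)/25
F(11/4) = -84/221 + 216*3**(1/4)/13
F(-1/3) = -78/7 + 12*3**(1/6)

decompose at 1; ℳ[f](s) sums the 2 pieces' integrals
between 0 and 1 the integrand is t**(3/2)·t^(s-1)
over [1, 3), the kernel integral of 2*sqrt(t) enters the sum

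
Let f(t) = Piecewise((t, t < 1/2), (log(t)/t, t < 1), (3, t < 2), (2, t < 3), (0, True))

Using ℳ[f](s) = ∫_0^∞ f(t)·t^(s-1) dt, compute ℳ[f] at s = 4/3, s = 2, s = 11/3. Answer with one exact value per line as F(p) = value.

F(4/3) = -45/4 + 3*2**(2/3)*log(2)/2 + 3*2**(1/3)/2 + 9*3**(1/3)/2 + 255*2**(2/3)/56
F(2) = log(2)/2 + 217/24
F(11/3) = -675/704 + 87*2**(1/3)/3584 + 3*2**(1/3)*log(2)/64 + 24*2**(2/3)/11 + 162*3**(2/3)/11

along the cuts 1/2, 1, 2, ℳ[f](s) splits into 4 integrals
over [0, 1/2), the kernel integral of t enters the sum
between 1/2 and 1 the integrand is log(t)/t·t^(s-1)
segment 1 to 2 holds 3; add its integral
piece [2, 3): integrate 2 against the kernel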